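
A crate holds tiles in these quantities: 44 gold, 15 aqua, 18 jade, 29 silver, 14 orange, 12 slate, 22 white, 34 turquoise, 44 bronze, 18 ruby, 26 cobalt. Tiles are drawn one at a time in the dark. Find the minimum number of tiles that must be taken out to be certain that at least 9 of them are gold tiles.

241

In the worst case for collecting gold tiles, every non-gold tile comes out first.
There are 15 + 18 + 29 + 14 + 12 + 22 + 34 + 44 + 18 + 26 = 232 non-gold tiles altogether.
After those, each further tile must be gold, so 232 + 9 = 241 draws guarantee 9 gold tiles.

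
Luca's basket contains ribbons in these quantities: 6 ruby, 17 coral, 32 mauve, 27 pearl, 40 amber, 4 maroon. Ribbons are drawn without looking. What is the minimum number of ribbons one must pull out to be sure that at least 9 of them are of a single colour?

Put each drawn ribbon into a box by colour. The largest draw with every box below 9 takes min(count, 8) from each colour; colours with fewer than 8 contribute all they have.
Σ min(cᵢ, 8) = 6 + 8 + 8 + 8 + 8 + 4 = 42.
Draw number 42 + 1 = 43 must push one box to 9.

43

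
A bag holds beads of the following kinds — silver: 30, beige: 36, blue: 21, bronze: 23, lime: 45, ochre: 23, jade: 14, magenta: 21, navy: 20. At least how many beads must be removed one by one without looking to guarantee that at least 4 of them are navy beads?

In the worst case for collecting navy beads, every non-navy bead comes out first.
There are 30 + 36 + 21 + 23 + 45 + 23 + 14 + 21 = 213 non-navy beads altogether.
After those, each further bead must be navy, so 213 + 4 = 217 draws guarantee 4 navy beads.

217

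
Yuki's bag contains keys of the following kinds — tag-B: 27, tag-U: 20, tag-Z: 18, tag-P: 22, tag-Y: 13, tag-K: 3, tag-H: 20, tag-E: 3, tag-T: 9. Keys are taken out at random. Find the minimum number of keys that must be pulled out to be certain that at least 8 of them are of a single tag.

By the pigeonhole principle, the 9 tags are the holes; the keys drawn are the pigeons.
To avoid 8 of any one tag, the worst case takes at most 7 of each tag, or every key of a tag that has fewer than 7.
That gives 7 + 7 + 7 + 7 + 7 + 3 + 7 + 3 + 7 = 55 keys with no tag reaching 8.
The next key forces some tag to 8, so 55 + 1 = 56.

56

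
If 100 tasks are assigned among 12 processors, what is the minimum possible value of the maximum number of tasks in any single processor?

By pigeonhole, the 12 processors are the holes and the 100 tasks are the pigeons.
If every processor held at most 8 tasks, the total would be at most 12 × 8 = 96, which is less than 100.
So some processor holds at least ⌈100/12⌉ = 9 tasks.

9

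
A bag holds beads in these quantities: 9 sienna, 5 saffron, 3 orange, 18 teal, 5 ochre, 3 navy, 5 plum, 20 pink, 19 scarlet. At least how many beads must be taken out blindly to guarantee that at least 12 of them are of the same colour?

Pigeonhole: the 9 colours are the holes; the beads drawn are the pigeons.
To avoid 12 of any one colour, the worst case takes at most 11 of each colour, or every bead of a colour that has fewer than 11.
That gives 9 + 5 + 3 + 11 + 5 + 3 + 5 + 11 + 11 = 63 beads with no colour reaching 12.
The next bead forces some colour to 12, so 63 + 1 = 64.

64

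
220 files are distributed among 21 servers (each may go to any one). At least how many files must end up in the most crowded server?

11

Pigeonhole: the 21 servers are the holes and the 220 files are the pigeons.
If every server held at most 10 files, the total would be at most 21 × 10 = 210, which is less than 220.
So some server holds at least ⌈220/21⌉ = 11 files.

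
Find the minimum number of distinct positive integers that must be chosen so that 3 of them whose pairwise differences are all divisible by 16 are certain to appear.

33

Integers whose pairwise differences are multiples of 16 are exactly those sharing a remainder mod 16. The 16 residue classes mod 16 are the pigeonholes.
With 32 integers one could put 2 in each residue class and have no class reach 3.
The 33rd integer pushes some class to 3, so 16·2 + 1 = 33.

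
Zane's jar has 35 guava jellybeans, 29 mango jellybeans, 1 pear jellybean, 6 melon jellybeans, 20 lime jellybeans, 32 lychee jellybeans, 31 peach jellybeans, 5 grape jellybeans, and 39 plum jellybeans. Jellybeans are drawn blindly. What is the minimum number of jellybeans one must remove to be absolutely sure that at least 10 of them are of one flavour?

An adversary could hand out at most 9 jellybeans per flavour (pear, melon, grape run out sooner): 9 + 9 + 1 + 6 + 9 + 9 + 9 + 5 + 9 = 66 jellybeans and still no flavour has 10.
By the pigeonhole principle, one more jellybean lands in a flavour already at 9, so 67 draws are enough and 66 are not.

67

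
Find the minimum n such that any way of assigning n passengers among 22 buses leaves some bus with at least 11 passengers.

221

With 220 passengers one could put exactly 10 in each of the 22 buses, and no bus would reach 11.
Pigeonhole: one more passenger must land in a bus that already has 10, giving it 11.
So 22 × 10 + 1 = 221 passengers are required.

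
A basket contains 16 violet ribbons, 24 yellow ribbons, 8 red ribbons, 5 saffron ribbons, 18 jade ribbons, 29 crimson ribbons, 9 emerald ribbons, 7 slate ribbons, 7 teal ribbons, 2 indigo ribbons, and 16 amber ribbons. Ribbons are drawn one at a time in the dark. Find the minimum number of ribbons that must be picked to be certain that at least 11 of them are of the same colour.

89

By the pigeonhole principle, put each drawn ribbon into a box by colour. The largest draw with every box below 11 takes min(count, 10) from each colour; colours with fewer than 10 contribute all they have.
Σ min(cᵢ, 10) = 10 + 10 + 8 + 5 + 10 + 10 + 9 + 7 + 7 + 2 + 10 = 88.
Draw number 88 + 1 = 89 must push one box to 11.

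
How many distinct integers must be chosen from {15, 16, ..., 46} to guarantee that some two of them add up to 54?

21

A set avoiding the sum 54 can contain at most one of each pair {x, 54−x}, plus the 8 elements whose complement lies outside the range or equal to its own complement.
The integers 27, …, 46 (20 of them) are such a set: any two sum to at least 27+28 = 55 > 54.
Any 21st integer completes one of the 12 pairs, so 21 choices force a sum of 54.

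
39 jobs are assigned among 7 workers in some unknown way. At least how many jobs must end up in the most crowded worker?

By pigeonhole, the 7 workers are the holes and the 39 jobs are the pigeons.
If every worker held at most 5 jobs, the total would be at most 7 × 5 = 35, which is less than 39.
So some worker holds at least ⌈39/7⌉ = 6 jobs.

6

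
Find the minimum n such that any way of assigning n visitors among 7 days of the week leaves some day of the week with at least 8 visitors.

With 49 visitors one could put exactly 7 in each of the 7 days of the week, and no day of the week would reach 8.
Pigeonhole: one more visitor must land in a day of the week that already has 7, giving it 8.
So 7 × 7 + 1 = 50 visitors are required.

50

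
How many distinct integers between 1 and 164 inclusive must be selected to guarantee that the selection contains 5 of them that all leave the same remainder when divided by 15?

61

The 15 residue classes mod 15 are the pigeonholes.
With 60 integers one could put 4 in each residue class and have no class reach 5.
The 61st integer pushes some class to 5, so 15·4 + 1 = 61.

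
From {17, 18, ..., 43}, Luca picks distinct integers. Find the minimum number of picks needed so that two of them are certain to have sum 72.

Group the elements by complementary pair {x, 72−x}: {29,43}, {30,42}, {31,41}, …, giving 7 two-element pairs; the single value 36 (it cannot pair with itself since the integers are distinct); and 12 integers whose partner 72−x falls outside [17,43].
Pigeonhole: treating each of those 20 groups as a pigeonhole, one can pick one integer per group — 20 integers — with no two summing to 72.
The 21st integer lands in an occupied pair, forcing a sum of 72.

21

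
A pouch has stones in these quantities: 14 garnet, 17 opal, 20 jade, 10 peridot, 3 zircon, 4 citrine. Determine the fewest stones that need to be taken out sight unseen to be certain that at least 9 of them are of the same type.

The 6 types are the holes; the stones drawn are the pigeons.
To avoid 9 of any one type, the worst case takes at most 8 of each type, or every stone of a type that has fewer than 8.
That gives 8 + 8 + 8 + 8 + 3 + 4 = 39 stones with no type reaching 9.
The next stone forces some type to 9, so 39 + 1 = 40.

40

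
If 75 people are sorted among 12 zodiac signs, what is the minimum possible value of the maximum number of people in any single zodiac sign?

7

By the pigeonhole principle, the 12 zodiac signs are the holes and the 75 people are the pigeons.
If every zodiac sign held at most 6 people, the total would be at most 12 × 6 = 72, which is less than 75.
So some zodiac sign holds at least ⌈75/12⌉ = 7 people.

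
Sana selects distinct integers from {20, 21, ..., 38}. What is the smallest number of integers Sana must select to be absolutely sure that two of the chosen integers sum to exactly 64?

A set avoiding the sum 64 can contain at most one of each pair {x, 64−x}, plus the 7 elements whose complement lies outside the range or equal to its own complement.
The integers 20, …, 32 (13 of them) are such a set: any two sum to at least 20+21 = 41 and at most 31+32 = 63 < 64.
Pigeonhole: any 14th integer completes one of the 6 pairs, so 14 choices force a sum of 64.

14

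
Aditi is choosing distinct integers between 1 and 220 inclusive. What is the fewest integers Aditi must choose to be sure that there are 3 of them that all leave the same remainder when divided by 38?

By the pigeonhole principle, the 38 residue classes mod 38 are the pigeonholes.
With 76 integers one could put 2 in each residue class and have no class reach 3.
The 77th integer pushes some class to 3, so 38·2 + 1 = 77.

77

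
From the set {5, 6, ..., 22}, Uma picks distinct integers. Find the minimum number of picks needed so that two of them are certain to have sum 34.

A set avoiding the sum 34 can contain at most one of each pair {x, 34−x}, plus the 8 elements whose complement lies outside the range or equal to its own complement.
The integers 5, …, 17 (13 of them) are such a set: any two sum to at least 5+6 = 11 and at most 16+17 = 33 < 34.
Any 14th integer completes one of the 5 pairs, so 14 choices force a sum of 34.

14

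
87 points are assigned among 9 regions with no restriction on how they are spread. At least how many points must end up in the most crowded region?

By the pigeonhole principle, the 9 regions are the holes and the 87 points are the pigeons.
If every region held at most 9 points, the total would be at most 9 × 9 = 81, which is less than 87.
So some region holds at least ⌈87/9⌉ = 10 points.

10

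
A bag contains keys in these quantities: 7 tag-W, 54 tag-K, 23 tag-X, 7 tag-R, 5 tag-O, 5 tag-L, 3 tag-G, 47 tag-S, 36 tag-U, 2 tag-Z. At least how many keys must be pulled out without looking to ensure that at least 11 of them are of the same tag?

Put each drawn key into a box by tag. The largest draw with every box below 11 takes min(count, 10) from each tag; tags with fewer than 10 contribute all they have.
Σ min(cᵢ, 10) = 7 + 10 + 10 + 7 + 5 + 5 + 3 + 10 + 10 + 2 = 69.
Draw number 69 + 1 = 70 must push one box to 11.

70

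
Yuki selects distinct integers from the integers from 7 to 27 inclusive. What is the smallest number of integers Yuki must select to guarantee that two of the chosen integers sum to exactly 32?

Two chosen integers sum to 32 exactly when both halves of some pair {x, 32−x} with 7 ≤ x ≤ 32−x ≤ 25 are chosen — 9 such pairs.
The remaining 3 elements (those with no distinct partner in range) can never complete a 32-sum, so the worst case takes all of them and one from each pair: 3 + 9 = 12.
By pigeonhole, the 13th integer has to be the second member of some pair, so 12 + 1 = 13.

13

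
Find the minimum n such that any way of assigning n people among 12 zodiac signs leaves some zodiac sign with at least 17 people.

193

With 192 people one could put exactly 16 in each of the 12 zodiac signs, and no zodiac sign would reach 17.
One more person must land in a zodiac sign that already has 16, giving it 17.
So 12 × 16 + 1 = 193 people are required.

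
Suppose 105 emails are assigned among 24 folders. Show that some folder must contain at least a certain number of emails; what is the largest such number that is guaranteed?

5

By pigeonhole, the 24 folders are the holes and the 105 emails are the pigeons.
If every folder held at most 4 emails, the total would be at most 24 × 4 = 96, which is less than 105.
So some folder holds at least ⌈105/24⌉ = 5 emails.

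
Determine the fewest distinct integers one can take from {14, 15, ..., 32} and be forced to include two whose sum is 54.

15

Two chosen integers sum to 54 exactly when both halves of some pair {x, 54−x} with 22 ≤ x ≤ 54−x ≤ 32 are chosen — 5 such pairs.
The remaining 9 elements (those with no distinct partner in range) can never complete a 54-sum, so the worst case takes all of them and one from each pair: 9 + 5 = 14.
By the pigeonhole principle, the 15th integer has to be the second member of some pair, so 14 + 1 = 15.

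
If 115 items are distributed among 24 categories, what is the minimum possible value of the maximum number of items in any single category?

5

Pigeonhole: the 24 categories are the holes and the 115 items are the pigeons.
If every category held at most 4 items, the total would be at most 24 × 4 = 96, which is less than 115.
So some category holds at least ⌈115/24⌉ = 5 items.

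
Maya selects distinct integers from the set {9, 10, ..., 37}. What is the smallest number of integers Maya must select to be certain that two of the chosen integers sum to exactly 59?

Group the elements by complementary pair {x, 59−x}: {22,37}, {23,36}, {24,35}, …, giving 8 two-element pairs and 13 integers whose partner 59−x falls outside [9,37].
By pigeonhole, treating each of those 21 groups as a pigeonhole, one can pick one integer per group — 21 integers — with no two summing to 59.
The 22nd integer lands in an occupied pair, forcing a sum of 59.

22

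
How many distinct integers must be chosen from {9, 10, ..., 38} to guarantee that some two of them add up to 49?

Two chosen integers sum to 49 exactly when both halves of some pair {x, 49−x} with 11 ≤ x ≤ 49−x ≤ 38 are chosen — 14 such pairs.
The remaining 2 elements (those with no distinct partner in range) can never complete a 49-sum, so the worst case takes all of them and one from each pair: 2 + 14 = 16.
By the pigeonhole principle, the 17th integer has to be the second member of some pair, so 16 + 1 = 17.

17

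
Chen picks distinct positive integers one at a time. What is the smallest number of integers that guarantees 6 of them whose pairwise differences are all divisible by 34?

Integers whose pairwise differences are multiples of 34 are exactly those sharing a remainder mod 34. The 34 residue classes mod 34 are the pigeonholes.
With 170 integers one could put 5 in each residue class and have no class reach 6.
The 171st integer pushes some class to 6, so 34·5 + 1 = 171.

171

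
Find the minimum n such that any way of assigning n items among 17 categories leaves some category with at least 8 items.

120

With 119 items one could put exactly 7 in each of the 17 categories, and no category would reach 8.
Pigeonhole: one more item must land in a category that already has 7, giving it 8.
So 17 × 7 + 1 = 120 items are required.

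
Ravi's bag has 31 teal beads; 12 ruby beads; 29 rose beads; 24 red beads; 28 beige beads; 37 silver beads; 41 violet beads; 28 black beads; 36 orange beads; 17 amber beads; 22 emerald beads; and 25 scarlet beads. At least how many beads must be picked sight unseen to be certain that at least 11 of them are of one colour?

Put each drawn bead into a box by colour. The largest draw with every box below 11 takes min(count, 10) from each colour.
Σ min(cᵢ, 10) = 10 + 10 + 10 + 10 + 10 + 10 + 10 + 10 + 10 + 10 + 10 + 10 = 120.
Draw number 120 + 1 = 121 must push one box to 11.

121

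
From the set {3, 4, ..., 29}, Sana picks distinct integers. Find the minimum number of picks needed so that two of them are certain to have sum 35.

16

A set avoiding the sum 35 can contain at most one of each pair {x, 35−x}, plus the 3 elements whose complement lies outside the range.
The integers 3, …, 17 (15 of them) are such a set: any two sum to at least 3+4 = 7 and at most 16+17 = 33 < 35.
Any 16th integer completes one of the 12 pairs, so 16 choices force a sum of 35.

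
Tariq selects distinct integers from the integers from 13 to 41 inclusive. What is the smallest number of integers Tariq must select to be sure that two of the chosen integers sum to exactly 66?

Group the elements by complementary pair {x, 66−x}: {25,41}, {26,40}, {27,39}, …, giving 8 two-element pairs; the single value 33 (it cannot pair with itself since the integers are distinct); and 12 integers whose partner 66−x falls outside [13,41].
Treating each of those 21 groups as a pigeonhole, one can pick one integer per group — 21 integers — with no two summing to 66.
The 22nd integer lands in an occupied pair, forcing a sum of 66.

22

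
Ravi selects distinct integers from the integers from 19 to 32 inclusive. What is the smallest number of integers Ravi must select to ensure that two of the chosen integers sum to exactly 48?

10

Group the elements by complementary pair {x, 48−x}: {19,29}, {20,28}, {21,27}, …, giving 5 two-element pairs, the single value 24 (it cannot pair with itself since the integers are distinct), and 3 integers whose partner 48−x falls outside [19,32].
Pigeonhole: treating each of those 9 groups as a pigeonhole, one can pick one integer per group — 9 integers — with no two summing to 48.
The 10th integer lands in an occupied pair, forcing a sum of 48.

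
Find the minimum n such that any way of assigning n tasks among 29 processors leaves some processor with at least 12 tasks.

320

With 319 tasks one could put exactly 11 in each of the 29 processors, and no processor would reach 12.
One more task must land in a processor that already has 11, giving it 12.
So 29 × 11 + 1 = 320 tasks are required.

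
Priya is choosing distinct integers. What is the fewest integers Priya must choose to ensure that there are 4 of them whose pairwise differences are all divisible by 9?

Integers whose pairwise differences are multiples of 9 are exactly those sharing a remainder mod 9. By pigeonhole, the 9 residue classes mod 9 are the pigeonholes.
With 27 integers one could put 3 in each residue class and have no class reach 4.
The 28th integer pushes some class to 4, so 9·3 + 1 = 28.

28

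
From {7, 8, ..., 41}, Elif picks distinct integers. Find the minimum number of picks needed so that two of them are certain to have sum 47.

Two chosen integers sum to 47 exactly when both halves of some pair {x, 47−x} with 7 ≤ x ≤ 47−x ≤ 40 are chosen — 17 such pairs.
The remaining 1 element (those with no distinct partner in range) can never complete a 47-sum, so the worst case takes all of them and one from each pair: 1 + 17 = 18.
The 19th integer has to be the second member of some pair, so 18 + 1 = 19.

19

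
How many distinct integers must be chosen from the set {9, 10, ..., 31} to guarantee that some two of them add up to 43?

14

A set avoiding the sum 43 can contain at most one of each pair {x, 43−x}, plus the 3 elements whose complement lies outside the range.
The integers 9, …, 21 (13 of them) are such a set: any two sum to at least 9+10 = 19 and at most 20+21 = 41 < 43.
Pigeonhole: any 14th integer completes one of the 10 pairs, so 14 choices force a sum of 43.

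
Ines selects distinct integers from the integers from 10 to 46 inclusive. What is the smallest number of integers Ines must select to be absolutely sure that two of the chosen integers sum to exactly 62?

23

Two chosen integers sum to 62 exactly when both halves of some pair {x, 62−x} with 16 ≤ x ≤ 62−x ≤ 46 are chosen — 15 such pairs.
The remaining 7 elements (those with no distinct partner in range) can never complete a 62-sum, so the worst case takes all of them and one from each pair: 7 + 15 = 22.
The 23rd integer has to be the second member of some pair, so 22 + 1 = 23.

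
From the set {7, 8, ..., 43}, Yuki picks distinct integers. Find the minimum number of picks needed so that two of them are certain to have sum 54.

Two chosen integers sum to 54 exactly when both halves of some pair {x, 54−x} with 11 ≤ x ≤ 54−x ≤ 43 are chosen — 16 such pairs.
The remaining 5 elements (those with no distinct partner in range) can never complete a 54-sum, so the worst case takes all of them and one from each pair: 5 + 16 = 21.
The 22nd integer has to be the second member of some pair, so 21 + 1 = 22.

22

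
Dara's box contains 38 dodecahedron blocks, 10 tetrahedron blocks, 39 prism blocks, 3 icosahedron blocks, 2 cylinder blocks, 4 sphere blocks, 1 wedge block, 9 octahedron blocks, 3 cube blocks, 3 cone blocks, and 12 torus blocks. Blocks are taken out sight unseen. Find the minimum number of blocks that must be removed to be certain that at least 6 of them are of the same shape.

An adversary could hand out at most 5 blocks per shape (6 shapes run out sooner): 5 + 5 + 5 + 3 + 2 + 4 + 1 + 5 + 3 + 3 + 5 = 41 blocks and still no shape has 6.
By pigeonhole, one more block lands in a shape already at 5, so 42 draws are enough and 41 are not.

42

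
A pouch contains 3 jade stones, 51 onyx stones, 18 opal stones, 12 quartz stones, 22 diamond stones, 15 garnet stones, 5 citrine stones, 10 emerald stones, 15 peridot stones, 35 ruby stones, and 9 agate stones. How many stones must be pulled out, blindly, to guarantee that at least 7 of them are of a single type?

63

By the pigeonhole principle, the 11 types are the holes; the stones drawn are the pigeons.
To avoid 7 of any one type, the worst case takes at most 6 of each type, or every stone of a type that has fewer than 6.
That gives 3 + 6 + 6 + 6 + 6 + 6 + 5 + 6 + 6 + 6 + 6 = 62 stones with no type reaching 7.
The next stone forces some type to 7, so 62 + 1 = 63.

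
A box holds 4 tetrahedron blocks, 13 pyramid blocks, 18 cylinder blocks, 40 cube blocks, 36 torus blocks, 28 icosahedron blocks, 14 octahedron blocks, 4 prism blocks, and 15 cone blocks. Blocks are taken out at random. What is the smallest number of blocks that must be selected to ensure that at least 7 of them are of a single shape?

51

An adversary could hand out at most 6 blocks per shape (tetrahedron, prism run out sooner): 4 + 6 + 6 + 6 + 6 + 6 + 6 + 4 + 6 = 50 blocks and still no shape has 7.
Pigeonhole: one more block lands in a shape already at 6, so 51 draws are enough and 50 are not.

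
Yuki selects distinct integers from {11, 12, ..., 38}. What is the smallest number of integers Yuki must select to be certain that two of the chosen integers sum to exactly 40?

Two chosen integers sum to 40 exactly when both halves of some pair {x, 40−x} with 11 ≤ x ≤ 40−x ≤ 29 are chosen — 9 such pairs.
The remaining 10 elements (those with no distinct partner in range) can never complete a 40-sum, so the worst case takes all of them and one from each pair: 10 + 9 = 19.
The 20th integer has to be the second member of some pair, so 19 + 1 = 20.

20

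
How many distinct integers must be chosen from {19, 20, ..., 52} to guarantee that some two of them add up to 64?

22

Group the elements by complementary pair {x, 64−x}: {19,45}, {20,44}, {21,43}, …, giving 13 two-element pairs; the single value 32 (it cannot pair with itself since the integers are distinct); and 7 integers whose partner 64−x falls outside [19,52].
Treating each of those 21 groups as a pigeonhole, one can pick one integer per group — 21 integers — with no two summing to 64.
The 22nd integer lands in an occupied pair, forcing a sum of 64.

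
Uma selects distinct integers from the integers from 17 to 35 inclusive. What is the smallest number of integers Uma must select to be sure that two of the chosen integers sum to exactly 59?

14

Group the elements by complementary pair {x, 59−x}: {24,35}, {25,34}, {26,33}, …, giving 6 two-element pairs and 7 integers whose partner 59−x falls outside [17,35].
Pigeonhole: treating each of those 13 groups as a pigeonhole, one can pick one integer per group — 13 integers — with no two summing to 59.
The 14th integer lands in an occupied pair, forcing a sum of 59.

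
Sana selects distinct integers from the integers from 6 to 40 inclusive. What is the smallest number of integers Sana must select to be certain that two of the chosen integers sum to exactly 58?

25

Group the elements by complementary pair {x, 58−x}: {18,40}, {19,39}, {20,38}, …, giving 11 two-element pairs; the single value 29 (it cannot pair with itself since the integers are distinct); and 12 integers whose partner 58−x falls outside [6,40].
By the pigeonhole principle, treating each of those 24 groups as a pigeonhole, one can pick one integer per group — 24 integers — with no two summing to 58.
The 25th integer lands in an occupied pair, forcing a sum of 58.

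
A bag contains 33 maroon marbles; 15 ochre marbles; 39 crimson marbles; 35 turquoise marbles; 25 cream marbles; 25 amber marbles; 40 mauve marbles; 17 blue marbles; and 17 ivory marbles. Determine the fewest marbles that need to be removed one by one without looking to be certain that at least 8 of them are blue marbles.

In the worst case for collecting blue marbles, every non-blue marble comes out first.
There are 33 + 15 + 39 + 35 + 25 + 25 + 40 + 17 = 229 non-blue marbles altogether.
After those, each further marble must be blue, so 229 + 8 = 237 draws guarantee 8 blue marbles.

237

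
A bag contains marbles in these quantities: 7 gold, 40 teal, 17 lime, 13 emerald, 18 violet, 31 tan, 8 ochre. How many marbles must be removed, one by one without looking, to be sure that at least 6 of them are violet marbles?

122

In the worst case for collecting violet marbles, every non-violet marble comes out first.
There are 7 + 40 + 17 + 13 + 31 + 8 = 116 non-violet marbles altogether.
After those, each further marble must be violet, so 116 + 6 = 122 draws guarantee 6 violet marbles.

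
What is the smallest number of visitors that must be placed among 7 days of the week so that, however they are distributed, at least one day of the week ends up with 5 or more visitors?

29

With 28 visitors one could put exactly 4 in each of the 7 days of the week, and no day of the week would reach 5.
One more visitor must land in a day of the week that already has 4, giving it 5.
So 7 × 4 + 1 = 29 visitors are required.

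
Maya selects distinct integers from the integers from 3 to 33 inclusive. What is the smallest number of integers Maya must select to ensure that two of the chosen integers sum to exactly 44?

A set avoiding the sum 44 can contain at most one of each pair {x, 44−x}, plus the 9 elements whose complement lies outside the range or equal to its own complement.
The integers 3, …, 22 (20 of them) are such a set: any two sum to at least 3+4 = 7 and at most 21+22 = 43 < 44.
Pigeonhole: any 21st integer completes one of the 11 pairs, so 21 choices force a sum of 44.

21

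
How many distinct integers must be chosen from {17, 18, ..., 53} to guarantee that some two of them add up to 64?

23

Two chosen integers sum to 64 exactly when both halves of some pair {x, 64−x} with 17 ≤ x ≤ 64−x ≤ 47 are chosen — 15 such pairs.
The remaining 7 elements (those with no distinct partner in range) can never complete a 64-sum, so the worst case takes all of them and one from each pair: 7 + 15 = 22.
By the pigeonhole principle, the 23rd integer has to be the second member of some pair, so 22 + 1 = 23.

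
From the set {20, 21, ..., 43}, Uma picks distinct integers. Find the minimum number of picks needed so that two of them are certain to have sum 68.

16

A set avoiding the sum 68 can contain at most one of each pair {x, 68−x}, plus the 6 elements whose complement lies outside the range or equal to its own complement.
The integers 20, …, 34 (15 of them) are such a set: any two sum to at least 20+21 = 41 and at most 33+34 = 67 < 68.
By pigeonhole, any 16th integer completes one of the 9 pairs, so 16 choices force a sum of 68.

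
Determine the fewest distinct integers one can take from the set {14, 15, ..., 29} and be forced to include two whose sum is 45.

Two chosen integers sum to 45 exactly when both halves of some pair {x, 45−x} with 16 ≤ x ≤ 45−x ≤ 29 are chosen — 7 such pairs.
The remaining 2 elements (those with no distinct partner in range) can never complete a 45-sum, so the worst case takes all of them and one from each pair: 2 + 7 = 9.
Pigeonhole: the 10th integer has to be the second member of some pair, so 9 + 1 = 10.

10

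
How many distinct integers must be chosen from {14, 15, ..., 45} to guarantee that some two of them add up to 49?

Group the elements by complementary pair {x, 49−x}: {14,35}, {15,34}, {16,33}, …, giving 11 two-element pairs and 10 integers whose partner 49−x falls outside [14,45].
By pigeonhole, treating each of those 21 groups as a pigeonhole, one can pick one integer per group — 21 integers — with no two summing to 49.
The 22nd integer lands in an occupied pair, forcing a sum of 49.

22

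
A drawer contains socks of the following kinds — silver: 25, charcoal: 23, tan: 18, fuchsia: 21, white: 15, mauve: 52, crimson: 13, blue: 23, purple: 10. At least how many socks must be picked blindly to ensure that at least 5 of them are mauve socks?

In the worst case for collecting mauve socks, every non-mauve sock comes out first.
There are 25 + 23 + 18 + 21 + 15 + 13 + 23 + 10 = 148 non-mauve socks altogether.
After those, each further sock must be mauve, so 148 + 5 = 153 draws guarantee 5 mauve socks.

153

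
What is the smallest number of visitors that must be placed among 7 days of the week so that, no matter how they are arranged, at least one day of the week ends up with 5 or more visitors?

With 28 visitors one could put exactly 4 in each of the 7 days of the week, and no day of the week would reach 5.
By the pigeonhole principle, one more visitor must land in a day of the week that already has 4, giving it 5.
So 7 × 4 + 1 = 29 visitors are required.

29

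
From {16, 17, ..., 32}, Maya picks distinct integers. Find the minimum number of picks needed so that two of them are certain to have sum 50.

11

Two chosen integers sum to 50 exactly when both halves of some pair {x, 50−x} with 18 ≤ x ≤ 50−x ≤ 32 are chosen — 7 such pairs.
The remaining 3 elements (those with no distinct partner in range) can never complete a 50-sum, so the worst case takes all of them and one from each pair: 3 + 7 = 10.
Pigeonhole: the 11th integer has to be the second member of some pair, so 10 + 1 = 11.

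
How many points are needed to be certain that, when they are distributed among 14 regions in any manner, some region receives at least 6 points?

With 70 points one could put exactly 5 in each of the 14 regions, and no region would reach 6.
One more point must land in a region that already has 5, giving it 6.
So 14 × 5 + 1 = 71 points are required.

71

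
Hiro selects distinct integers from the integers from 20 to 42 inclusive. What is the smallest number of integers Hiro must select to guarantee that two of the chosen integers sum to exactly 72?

Two chosen integers sum to 72 exactly when both halves of some pair {x, 72−x} with 30 ≤ x ≤ 72−x ≤ 42 are chosen — 6 such pairs.
The remaining 11 elements (those with no distinct partner in range) can never complete a 72-sum, so the worst case takes all of them and one from each pair: 11 + 6 = 17.
The 18th integer has to be the second member of some pair, so 17 + 1 = 18.

18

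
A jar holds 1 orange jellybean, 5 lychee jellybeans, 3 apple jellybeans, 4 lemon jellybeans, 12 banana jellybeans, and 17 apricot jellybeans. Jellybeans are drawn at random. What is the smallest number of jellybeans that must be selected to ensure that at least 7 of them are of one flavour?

Put each drawn jellybean into a box by flavour. The largest draw with every box below 7 takes min(count, 6) from each flavour; flavours with fewer than 6 contribute all they have.
Σ min(cᵢ, 6) = 1 + 5 + 3 + 4 + 6 + 6 = 25.
Draw number 25 + 1 = 26 must push one box to 7.

26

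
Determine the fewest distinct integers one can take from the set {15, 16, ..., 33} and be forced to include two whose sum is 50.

12

A set avoiding the sum 50 can contain at most one of each pair {x, 50−x}, plus the 3 elements whose complement lies outside the range or equal to its own complement.
The integers 15, …, 25 (11 of them) are such a set: any two sum to at least 15+16 = 31 and at most 24+25 = 49 < 50.
Any 12th integer completes one of the 8 pairs, so 12 choices force a sum of 50.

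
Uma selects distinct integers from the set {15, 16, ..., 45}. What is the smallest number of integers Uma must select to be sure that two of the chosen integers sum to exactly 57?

18

A set avoiding the sum 57 can contain at most one of each pair {x, 57−x}, plus the 3 elements whose complement lies outside the range.
The integers 29, …, 45 (17 of them) are such a set: any two sum to at least 29+30 = 59 > 57.
Pigeonhole: any 18th integer completes one of the 14 pairs, so 18 choices force a sum of 57.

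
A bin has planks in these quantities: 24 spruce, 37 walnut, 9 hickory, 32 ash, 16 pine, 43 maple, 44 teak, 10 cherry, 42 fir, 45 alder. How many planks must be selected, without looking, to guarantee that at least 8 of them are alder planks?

265

In the worst case for collecting alder planks, every non-alder plank comes out first.
There are 24 + 37 + 9 + 32 + 16 + 43 + 44 + 10 + 42 = 257 non-alder planks altogether.
After those, each further plank must be alder, so 257 + 8 = 265 draws guarantee 8 alder planks.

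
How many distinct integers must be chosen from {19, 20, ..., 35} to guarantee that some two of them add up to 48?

13

A set avoiding the sum 48 can contain at most one of each pair {x, 48−x}, plus the 7 elements whose complement lies outside the range or equal to its own complement.
The integers 24, …, 35 (12 of them) are such a set: any two sum to at least 24+25 = 49 > 48.
By the pigeonhole principle, any 13th integer completes one of the 5 pairs, so 13 choices force a sum of 48.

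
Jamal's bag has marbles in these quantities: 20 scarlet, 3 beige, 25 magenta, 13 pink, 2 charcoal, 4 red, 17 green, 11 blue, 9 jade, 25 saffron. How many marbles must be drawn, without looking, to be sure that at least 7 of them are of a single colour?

By pigeonhole, the 10 colours are the holes; the marbles drawn are the pigeons.
To avoid 7 of any one colour, the worst case takes at most 6 of each colour, or every marble of a colour that has fewer than 6.
That gives 6 + 3 + 6 + 6 + 2 + 4 + 6 + 6 + 6 + 6 = 51 marbles with no colour reaching 7.
The next marble forces some colour to 7, so 51 + 1 = 52.

52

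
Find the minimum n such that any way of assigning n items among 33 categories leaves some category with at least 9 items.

With 264 items one could put exactly 8 in each of the 33 categories, and no category would reach 9.
By pigeonhole, one more item must land in a category that already has 8, giving it 9.
So 33 × 8 + 1 = 265 items are required.

265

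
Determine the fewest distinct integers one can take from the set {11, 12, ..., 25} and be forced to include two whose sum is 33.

10

Two chosen integers sum to 33 exactly when both halves of some pair {x, 33−x} with 11 ≤ x ≤ 33−x ≤ 22 are chosen — 6 such pairs.
The remaining 3 elements (those with no distinct partner in range) can never complete a 33-sum, so the worst case takes all of them and one from each pair: 3 + 6 = 9.
Pigeonhole: the 10th integer has to be the second member of some pair, so 9 + 1 = 10.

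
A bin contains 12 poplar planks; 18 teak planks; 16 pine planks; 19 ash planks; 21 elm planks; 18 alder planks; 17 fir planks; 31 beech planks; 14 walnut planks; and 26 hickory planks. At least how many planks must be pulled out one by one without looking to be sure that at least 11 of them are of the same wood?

The 10 woods are the holes; the planks drawn are the pigeons.
To avoid 11 of any one wood, the worst case takes at most 10 of each wood.
That gives 10 + 10 + 10 + 10 + 10 + 10 + 10 + 10 + 10 + 10 = 100 planks with no wood reaching 11.
The next plank forces some wood to 11, so 100 + 1 = 101.

101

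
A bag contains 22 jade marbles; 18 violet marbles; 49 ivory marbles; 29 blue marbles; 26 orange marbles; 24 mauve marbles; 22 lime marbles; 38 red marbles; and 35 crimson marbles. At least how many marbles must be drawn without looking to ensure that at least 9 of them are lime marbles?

250

In the worst case for collecting lime marbles, every non-lime marble comes out first.
There are 22 + 18 + 49 + 29 + 26 + 24 + 38 + 35 = 241 non-lime marbles altogether.
After those, each further marble must be lime, so 241 + 9 = 250 draws guarantee 9 lime marbles.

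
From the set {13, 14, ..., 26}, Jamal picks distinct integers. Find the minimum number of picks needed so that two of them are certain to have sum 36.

10

Group the elements by complementary pair {x, 36−x}: {13,23}, {14,22}, {15,21}, …, giving 5 two-element pairs; the single value 18 (it cannot pair with itself since the integers are distinct); and 3 integers whose partner 36−x falls outside [13,26].
Treating each of those 9 groups as a pigeonhole, one can pick one integer per group — 9 integers — with no two summing to 36.
The 10th integer lands in an occupied pair, forcing a sum of 36.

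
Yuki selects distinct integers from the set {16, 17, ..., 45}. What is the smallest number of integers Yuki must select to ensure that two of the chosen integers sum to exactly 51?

Group the elements by complementary pair {x, 51−x}: {16,35}, {17,34}, {18,33}, …, giving 10 two-element pairs and 10 integers whose partner 51−x falls outside [16,45].
By the pigeonhole principle, treating each of those 20 groups as a pigeonhole, one can pick one integer per group — 20 integers — with no two summing to 51.
The 21st integer lands in an occupied pair, forcing a sum of 51.

21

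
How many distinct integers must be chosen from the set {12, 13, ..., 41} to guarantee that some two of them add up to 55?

17

Group the elements by complementary pair {x, 55−x}: {14,41}, {15,40}, {16,39}, …, giving 14 two-element pairs and 2 integers whose partner 55−x falls outside [12,41].
Treating each of those 16 groups as a pigeonhole, one can pick one integer per group — 16 integers — with no two summing to 55.
The 17th integer lands in an occupied pair, forcing a sum of 55.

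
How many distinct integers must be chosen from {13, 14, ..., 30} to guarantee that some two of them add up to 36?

14

Two chosen integers sum to 36 exactly when both halves of some pair {x, 36−x} with 13 ≤ x ≤ 36−x ≤ 23 are chosen — 5 such pairs.
The remaining 8 elements (those with no distinct partner in range) can never complete a 36-sum, so the worst case takes all of them and one from each pair: 8 + 5 = 13.
By pigeonhole, the 14th integer has to be the second member of some pair, so 13 + 1 = 14.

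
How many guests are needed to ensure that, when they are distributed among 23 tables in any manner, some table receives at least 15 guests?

323

With 322 guests one could put exactly 14 in each of the 23 tables, and no table would reach 15.
One more guest must land in a table that already has 14, giving it 15.
So 23 × 14 + 1 = 323 guests are required.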